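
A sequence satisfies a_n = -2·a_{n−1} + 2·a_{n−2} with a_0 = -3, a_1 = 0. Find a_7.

With companion matrix B = [[-2, 2], [1, 0]], [a_n, a_{n−1}]ᵀ = B·[a_{n−1}, a_{n−2}]ᵀ, so [a_7, a_6]ᵀ = B⁶·[a_1, a_0]ᵀ.
B⁶ = [[328, -240], [-120, 88]], giving [a_7, a_6]ᵀ = [[720], [-264]].

720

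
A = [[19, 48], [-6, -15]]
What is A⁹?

[[177139, 472368], [-59046, -157455]]

tr A = 4 and det A = 3, so the characteristic polynomial is λ² − (4)λ + (3) with roots 3 and 1.
Eigenvectors give P = [[-3, -8], [1, 3]] with P⁻¹ = [[-3, -8], [1, 3]], and A = P·diag(3, 1)·P⁻¹.
Then A⁹ = P·diag(19683, 1)·P⁻¹ = [[-59049, -8], [19683, 3]] · [[-3, -8], [1, 3]] = [[177139, 472368], [-59046, -157455]].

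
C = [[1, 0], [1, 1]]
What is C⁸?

C = I + N where N = [[0, 0], [1, 0]] is strictly lower-triangular, so N² = 0.
(I + N)⁸ = I + 8·N = [[1, 0], [8, 1]].

[[1, 0], [8, 1]]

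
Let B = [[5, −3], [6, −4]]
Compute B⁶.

[[127, −63], [126, −62]]

tr B = 1 and det B = −2, so the characteristic polynomial is λ² − (1)λ + (−2) with roots 2 and −1.
Eigenvectors give P = [[1, −1], [1, −2]] with P⁻¹ = [[2, −1], [1, −1]], and B = P·diag(2, −1)·P⁻¹.
Then B⁶ = P·diag(64, 1)·P⁻¹ = [[64, −1], [64, −2]] · [[2, −1], [1, −1]] = [[127, −63], [126, −62]].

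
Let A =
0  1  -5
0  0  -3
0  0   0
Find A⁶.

A is strictly triangular, hence nilpotent: A³ = 0, so A⁶ = 0.

[[0, 0, 0], [0, 0, 0], [0, 0, 0]]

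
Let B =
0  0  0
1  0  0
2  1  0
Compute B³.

[[0, 0, 0], [0, 0, 0], [0, 0, 0]]

B is strictly triangular, hence nilpotent: B³ = 0, so B³ = 0.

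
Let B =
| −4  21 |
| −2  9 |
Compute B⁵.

[[−1234, 4431], [−422, 1509]]

tr B = 5 and det B = 6, so the characteristic polynomial is λ² − (5)λ + (6) with roots 3 and 2.
Eigenvectors give P = [[3, 7], [1, 2]] with P⁻¹ = [[−2, 7], [1, −3]], and B = P·diag(3, 2)·P⁻¹.
Then B⁵ = P·diag(243, 32)·P⁻¹ = [[729, 224], [243, 64]] · [[−2, 7], [1, −3]] = [[−1234, 4431], [−422, 1509]].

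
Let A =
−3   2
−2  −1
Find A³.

[[1, 18], [−18, 19]]

A² = [[5, −8], [8, −3]]
A³ = [[1, 18], [−18, 19]]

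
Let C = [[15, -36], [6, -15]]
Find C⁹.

tr C = 0 and det C = -9, so the characteristic polynomial is λ² − (0)λ + (-9) with roots 3 and -3.
Eigenvectors give P = [[3, -2], [1, -1]] with P⁻¹ = [[1, -2], [1, -3]], and C = P·diag(3, -3)·P⁻¹.
Then C⁹ = P·diag(19683, -19683)·P⁻¹ = [[59049, 39366], [19683, 19683]] · [[1, -2], [1, -3]] = [[98415, -236196], [39366, -98415]].

[[98415, -236196], [39366, -98415]]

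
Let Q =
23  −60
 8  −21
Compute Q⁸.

tr Q = 2 and det Q = −3, so the characteristic polynomial is λ² − (2)λ + (−3) with roots 3 and −1.
Eigenvectors give P = [[3, 5], [1, 2]] with P⁻¹ = [[2, −5], [−1, 3]], and Q = P·diag(3, −1)·P⁻¹.
Then Q⁸ = P·diag(6561, 1)·P⁻¹ = [[19683, 5], [6561, 2]] · [[2, −5], [−1, 3]] = [[39361, −98400], [13120, −32799]].

[[39361, −98400], [13120, −32799]]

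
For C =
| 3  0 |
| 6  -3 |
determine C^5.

tr C = 0 and det C = -9, so the characteristic polynomial is λ² − (0)λ + (-9) with roots -3 and 3.
Eigenvectors give P = [[0, -1], [-1, -1]] with P⁻¹ = [[1, -1], [-1, 0]], and C = P·diag(-3, 3)·P⁻¹.
Then C^5 = P·diag(-243, 243)·P⁻¹ = [[0, -243], [243, -243]] · [[1, -1], [-1, 0]] = [[243, 0], [486, -243]].

[[243, 0], [486, -243]]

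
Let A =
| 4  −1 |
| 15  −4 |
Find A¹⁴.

[[1, 0], [0, 1]]

A² = I (check: tr A = 0 and det A = −1), so A¹⁴ = I since 14 is even.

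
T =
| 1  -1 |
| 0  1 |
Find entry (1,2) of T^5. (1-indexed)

-5

T = I + N where N = [[0, -1], [0, 0]] is strictly upper-triangular, so N^2 = 0.
(I + N)^5 = I + 5·N = [[1, -5], [0, 1]].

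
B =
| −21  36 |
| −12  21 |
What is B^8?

tr B = 0 and det B = −9, so the characteristic polynomial is λ² − (0)λ + (−9) with roots −3 and 3.
Eigenvectors give P = [[2, −3], [1, −2]] with P⁻¹ = [[2, −3], [1, −2]], and B = P·diag(−3, 3)·P⁻¹.
Then B^8 = P·diag(6561, 6561)·P⁻¹ = [[13122, −19683], [6561, −13122]] · [[2, −3], [1, −2]] = [[6561, 0], [0, 6561]].

[[6561, 0], [0, 6561]]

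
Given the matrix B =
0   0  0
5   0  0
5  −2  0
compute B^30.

[[0, 0, 0], [0, 0, 0], [0, 0, 0]]

B is strictly triangular, hence nilpotent: B^3 = 0, so B^30 = 0.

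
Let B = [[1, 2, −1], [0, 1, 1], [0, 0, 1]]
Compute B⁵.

[[1, 10, 15], [0, 1, 5], [0, 0, 1]]

B = I + N where N = [[0, 2, −1], [0, 0, 1], [0, 0, 0]] is strictly upper-triangular, so N³ = 0.
(I + N)⁵ = I + 5·N + 10·N² = [[1, 10, 15], [0, 1, 5], [0, 0, 1]].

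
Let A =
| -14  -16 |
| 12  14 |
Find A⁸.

tr A = 0 and det A = -4, so the characteristic polynomial is λ² − (0)λ + (-4) with roots -2 and 2.
Eigenvectors give P = [[4, -1], [-3, 1]] with P⁻¹ = [[1, 1], [3, 4]], and A = P·diag(-2, 2)·P⁻¹.
Then A⁸ = P·diag(256, 256)·P⁻¹ = [[1024, -256], [-768, 256]] · [[1, 1], [3, 4]] = [[256, 0], [0, 256]].

[[256, 0], [0, 256]]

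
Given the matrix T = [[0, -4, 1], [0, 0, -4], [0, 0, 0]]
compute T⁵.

[[0, 0, 0], [0, 0, 0], [0, 0, 0]]

T is strictly triangular, hence nilpotent: T³ = 0, so T⁵ = 0.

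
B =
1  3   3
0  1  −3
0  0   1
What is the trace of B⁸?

B = I + N where N = [[0, 3, 3], [0, 0, −3], [0, 0, 0]] is strictly upper-triangular, so N³ = 0.
(I + N)⁸ = I + 8·N + 28·N² = [[1, 24, −228], [0, 1, −24], [0, 0, 1]].

3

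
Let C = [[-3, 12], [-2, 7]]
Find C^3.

tr C = 4 and det C = 3, so the characteristic polynomial is λ² − (4)λ + (3) with roots 3 and 1.
Eigenvectors give P = [[2, 3], [1, 1]] with P⁻¹ = [[-1, 3], [1, -2]], and C = P·diag(3, 1)·P⁻¹.
Then C^3 = P·diag(27, 1)·P⁻¹ = [[54, 3], [27, 1]] · [[-1, 3], [1, -2]] = [[-51, 156], [-26, 79]].

[[-51, 156], [-26, 79]]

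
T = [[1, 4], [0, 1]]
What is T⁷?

[[1, 28], [0, 1]]

T = I + N where N = [[0, 4], [0, 0]] is strictly upper-triangular, so N² = 0.
(I + N)⁷ = I + 7·N = [[1, 28], [0, 1]].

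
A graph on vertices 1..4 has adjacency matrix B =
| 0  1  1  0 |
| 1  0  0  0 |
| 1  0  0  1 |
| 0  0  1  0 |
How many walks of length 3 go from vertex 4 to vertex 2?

The number of length-3 walks from vertex 4 to vertex 2 is entry (4,2) of B³, where B is the adjacency matrix.
B² = [[2, 0, 0, 1], [0, 1, 1, 0], [0, 1, 2, 0], [1, 0, 0, 1]]
B³ = [[0, 2, 3, 0], [2, 0, 0, 1], [3, 0, 0, 2], [0, 1, 2, 0]]

1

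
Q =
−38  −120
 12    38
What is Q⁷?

[[−2432, −7680], [768, 2432]]

tr Q = 0 and det Q = −4, so the characteristic polynomial is λ² − (0)λ + (−4) with roots 2 and −2.
Eigenvectors give P = [[3, −10], [−1, 3]] with P⁻¹ = [[−3, −10], [−1, −3]], and Q = P·diag(2, −2)·P⁻¹.
Then Q⁷ = P·diag(128, −128)·P⁻¹ = [[384, 1280], [−128, −384]] · [[−3, −10], [−1, −3]] = [[−2432, −7680], [768, 2432]].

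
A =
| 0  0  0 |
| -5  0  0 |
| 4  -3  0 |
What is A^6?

A is strictly triangular, hence nilpotent: A^3 = 0, so A^6 = 0.

[[0, 0, 0], [0, 0, 0], [0, 0, 0]]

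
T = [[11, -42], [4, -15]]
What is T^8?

[[-39359, 137760], [-13120, 45921]]

tr T = -4 and det T = 3, so the characteristic polynomial is λ² − (-4)λ + (3) with roots -1 and -3.
Eigenvectors give P = [[7, 3], [2, 1]] with P⁻¹ = [[1, -3], [-2, 7]], and T = P·diag(-1, -3)·P⁻¹.
Then T^8 = P·diag(1, 6561)·P⁻¹ = [[7, 19683], [2, 6561]] · [[1, -3], [-2, 7]] = [[-39359, 137760], [-13120, 45921]].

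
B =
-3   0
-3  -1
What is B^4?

B^2 = [[9, 0], [12, 1]]
B^3 = [[-27, 0], [-39, -1]]
B^4 = [[81, 0], [120, 1]]

[[81, 0], [120, 1]]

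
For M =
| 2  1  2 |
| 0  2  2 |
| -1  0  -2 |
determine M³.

M² = [[2, 4, 2], [-2, 4, 0], [0, -1, 2]]
M³ = [[2, 10, 8], [-4, 6, 4], [-2, -2, -6]]

[[2, 10, 8], [-4, 6, 4], [-2, -2, -6]]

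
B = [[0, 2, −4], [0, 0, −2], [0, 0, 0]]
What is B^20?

[[0, 0, 0], [0, 0, 0], [0, 0, 0]]

B is strictly triangular, hence nilpotent: B^3 = 0, so B^20 = 0.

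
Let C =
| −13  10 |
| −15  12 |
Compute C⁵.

tr C = −1 and det C = −6, so the characteristic polynomial is λ² − (−1)λ + (−6) with roots −3 and 2.
Eigenvectors give P = [[−1, 2], [−1, 3]] with P⁻¹ = [[−3, 2], [−1, 1]], and C = P·diag(−3, 2)·P⁻¹.
Then C⁵ = P·diag(−243, 32)·P⁻¹ = [[243, 64], [243, 96]] · [[−3, 2], [−1, 1]] = [[−793, 550], [−825, 582]].

[[−793, 550], [−825, 582]]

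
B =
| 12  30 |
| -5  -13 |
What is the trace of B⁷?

tr B = -1 and det B = -6, so the characteristic polynomial is λ² − (-1)λ + (-6) with roots -3 and 2.
Eigenvectors give P = [[-2, -3], [1, 1]] with P⁻¹ = [[1, 3], [-1, -2]], and B = P·diag(-3, 2)·P⁻¹.
Then B⁷ = P·diag(-2187, 128)·P⁻¹ = [[4374, -384], [-2187, 128]] · [[1, 3], [-1, -2]] = [[4758, 13890], [-2315, -6817]].

-2059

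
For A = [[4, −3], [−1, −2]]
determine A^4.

[[373, −156], [−52, 61]]

A^2 = [[19, −6], [−2, 7]]
A^3 = [[82, −45], [−15, −8]]
A^4 = [[373, −156], [−52, 61]]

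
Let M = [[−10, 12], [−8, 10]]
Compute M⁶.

[[64, 0], [0, 64]]

tr M = 0 and det M = −4, so the characteristic polynomial is λ² − (0)λ + (−4) with roots 2 and −2.
Eigenvectors give P = [[−1, 3], [−1, 2]] with P⁻¹ = [[2, −3], [1, −1]], and M = P·diag(2, −2)·P⁻¹.
Then M⁶ = P·diag(64, 64)·P⁻¹ = [[−64, 192], [−64, 128]] · [[2, −3], [1, −1]] = [[64, 0], [0, 64]].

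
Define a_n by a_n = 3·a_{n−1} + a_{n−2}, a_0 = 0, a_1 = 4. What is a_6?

1440

With companion matrix T = [[3, 1], [1, 0]], [a_n, a_{n−1}]ᵀ = T·[a_{n−1}, a_{n−2}]ᵀ, so [a_6, a_5]ᵀ = T⁵·[a_1, a_0]ᵀ.
T⁵ = [[360, 109], [109, 33]], giving [a_6, a_5]ᵀ = [[1440], [436]].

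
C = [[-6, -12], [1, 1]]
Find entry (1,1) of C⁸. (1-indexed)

tr C = -5 and det C = 6, so the characteristic polynomial is λ² − (-5)λ + (6) with roots -3 and -2.
Eigenvectors give P = [[4, 3], [-1, -1]] with P⁻¹ = [[1, 3], [-1, -4]], and C = P·diag(-3, -2)·P⁻¹.
Then C⁸ = P·diag(6561, 256)·P⁻¹ = [[26244, 768], [-6561, -256]] · [[1, 3], [-1, -4]] = [[25476, 75660], [-6305, -18659]].

25476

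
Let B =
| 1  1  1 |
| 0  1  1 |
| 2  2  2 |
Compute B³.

B² = [[3, 4, 4], [2, 3, 3], [6, 8, 8]]
B³ = [[11, 15, 15], [8, 11, 11], [22, 30, 30]]

[[11, 15, 15], [8, 11, 11], [22, 30, 30]]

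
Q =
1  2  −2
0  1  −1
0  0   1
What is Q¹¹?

[[1, 22, −132], [0, 1, −11], [0, 0, 1]]

Q = I + N where N = [[0, 2, −2], [0, 0, −1], [0, 0, 0]] is strictly upper-triangular, so N³ = 0.
(I + N)¹¹ = I + 11·N + 55·N² = [[1, 22, −132], [0, 1, −11], [0, 0, 1]].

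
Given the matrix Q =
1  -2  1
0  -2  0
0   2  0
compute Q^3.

[[1, -8, 1], [0, -8, 0], [0, 8, 0]]

Q^2 = [[1, 4, 1], [0, 4, 0], [0, -4, 0]]
Q^3 = [[1, -8, 1], [0, -8, 0], [0, 8, 0]]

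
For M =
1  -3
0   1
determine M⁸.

[[1, -24], [0, 1]]

M = I + N where N = [[0, -3], [0, 0]] is strictly upper-triangular, so N² = 0.
(I + N)⁸ = I + 8·N = [[1, -24], [0, 1]].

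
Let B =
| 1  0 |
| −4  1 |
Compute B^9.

B = I + N where N = [[0, 0], [−4, 0]] is strictly lower-triangular, so N^2 = 0.
(I + N)^9 = I + 9·N = [[1, 0], [−36, 1]].

[[1, 0], [−36, 1]]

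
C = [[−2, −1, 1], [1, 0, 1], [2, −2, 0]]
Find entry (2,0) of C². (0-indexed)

−6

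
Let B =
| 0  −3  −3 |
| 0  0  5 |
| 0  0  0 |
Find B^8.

B is strictly triangular, hence nilpotent: B^3 = 0, so B^8 = 0.

[[0, 0, 0], [0, 0, 0], [0, 0, 0]]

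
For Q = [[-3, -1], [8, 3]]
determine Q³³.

Q² = I (check: tr Q = 0 and det Q = -1), so Q³³ = Q since 33 is odd.

[[-3, -1], [8, 3]]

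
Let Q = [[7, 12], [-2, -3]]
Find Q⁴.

[[241, 480], [-80, -159]]

tr Q = 4 and det Q = 3, so the characteristic polynomial is λ² − (4)λ + (3) with roots 1 and 3.
Eigenvectors give P = [[2, 3], [-1, -1]] with P⁻¹ = [[-1, -3], [1, 2]], and Q = P·diag(1, 3)·P⁻¹.
Then Q⁴ = P·diag(1, 81)·P⁻¹ = [[2, 243], [-1, -81]] · [[-1, -3], [1, 2]] = [[241, 480], [-80, -159]].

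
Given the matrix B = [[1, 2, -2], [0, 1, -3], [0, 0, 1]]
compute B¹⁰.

[[1, 20, -290], [0, 1, -30], [0, 0, 1]]

B = I + N where N = [[0, 2, -2], [0, 0, -3], [0, 0, 0]] is strictly upper-triangular, so N³ = 0.
(I + N)¹⁰ = I + 10·N + 45·N² = [[1, 20, -290], [0, 1, -30], [0, 0, 1]].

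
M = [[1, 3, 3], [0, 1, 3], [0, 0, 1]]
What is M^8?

[[1, 24, 276], [0, 1, 24], [0, 0, 1]]

M = I + N where N = [[0, 3, 3], [0, 0, 3], [0, 0, 0]] is strictly upper-triangular, so N^3 = 0.
(I + N)^8 = I + 8·N + 28·N^2 = [[1, 24, 276], [0, 1, 24], [0, 0, 1]].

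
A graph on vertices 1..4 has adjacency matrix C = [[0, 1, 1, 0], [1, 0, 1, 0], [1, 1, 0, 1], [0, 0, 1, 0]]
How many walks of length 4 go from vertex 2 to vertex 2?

The number of length-4 walks from vertex 2 to vertex 2 is entry (2,2) of C^4, where C is the adjacency matrix.
C^2 = [[2, 1, 1, 1], [1, 2, 1, 1], [1, 1, 3, 0], [1, 1, 0, 1]]
C^3 = [[2, 3, 4, 1], [3, 2, 4, 1], [4, 4, 2, 3], [1, 1, 3, 0]]
C^4 = [[7, 6, 6, 4], [6, 7, 6, 4], [6, 6, 11, 2], [4, 4, 2, 3]]

7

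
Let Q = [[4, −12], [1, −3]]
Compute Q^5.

[[4, −12], [1, −3]]

Q² = Q (a projection; rank 1, trace 1), so Q^5 = Q.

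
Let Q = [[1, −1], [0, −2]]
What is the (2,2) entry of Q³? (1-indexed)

−8

Q² = [[1, 1], [0, 4]]
Q³ = [[1, −3], [0, −8]]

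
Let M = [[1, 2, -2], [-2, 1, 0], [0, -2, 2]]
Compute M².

[[-3, 8, -6], [-4, -3, 4], [4, -6, 4]]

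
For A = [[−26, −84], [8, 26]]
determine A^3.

tr A = 0 and det A = −4, so the characteristic polynomial is λ² − (0)λ + (−4) with roots 2 and −2.
Eigenvectors give P = [[−3, 7], [1, −2]] with P⁻¹ = [[2, 7], [1, 3]], and A = P·diag(2, −2)·P⁻¹.
Then A^3 = P·diag(8, −8)·P⁻¹ = [[−24, −56], [8, 16]] · [[2, 7], [1, 3]] = [[−104, −336], [32, 104]].

[[−104, −336], [32, 104]]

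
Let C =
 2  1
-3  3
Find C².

[[1, 5], [-15, 6]]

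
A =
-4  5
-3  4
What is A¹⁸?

[[1, 0], [0, 1]]

A² = I (check: tr A = 0 and det A = -1), so A¹⁸ = I since 18 is even.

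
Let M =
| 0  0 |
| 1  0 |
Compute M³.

[[0, 0], [0, 0]]

M is strictly triangular, hence nilpotent: M² = 0, so M³ = 0.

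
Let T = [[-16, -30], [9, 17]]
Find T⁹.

tr T = 1 and det T = -2, so the characteristic polynomial is λ² − (1)λ + (-2) with roots 2 and -1.
Eigenvectors give P = [[5, 2], [-3, -1]] with P⁻¹ = [[-1, -2], [3, 5]], and T = P·diag(2, -1)·P⁻¹.
Then T⁹ = P·diag(512, -1)·P⁻¹ = [[2560, -2], [-1536, 1]] · [[-1, -2], [3, 5]] = [[-2566, -5130], [1539, 3077]].

[[-2566, -5130], [1539, 3077]]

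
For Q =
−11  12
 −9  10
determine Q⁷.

[[−515, 516], [−387, 388]]

tr Q = −1 and det Q = −2, so the characteristic polynomial is λ² − (−1)λ + (−2) with roots −2 and 1.
Eigenvectors give P = [[4, 1], [3, 1]] with P⁻¹ = [[1, −1], [−3, 4]], and Q = P·diag(−2, 1)·P⁻¹.
Then Q⁷ = P·diag(−128, 1)·P⁻¹ = [[−512, 1], [−384, 1]] · [[1, −1], [−3, 4]] = [[−515, 516], [−387, 388]].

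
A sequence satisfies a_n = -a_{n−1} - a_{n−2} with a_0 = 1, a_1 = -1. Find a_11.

0

With companion matrix B = [[-1, -1], [1, 0]], [a_n, a_{n−1}]ᵀ = B·[a_{n−1}, a_{n−2}]ᵀ, so [a_11, a_10]ᵀ = B^10·[a_1, a_0]ᵀ.
B^10 = [[-1, -1], [1, 0]], giving [a_11, a_10]ᵀ = [[0], [-1]].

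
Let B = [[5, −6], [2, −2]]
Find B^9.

tr B = 3 and det B = 2, so the characteristic polynomial is λ² − (3)λ + (2) with roots 2 and 1.
Eigenvectors give P = [[2, −3], [1, −2]] with P⁻¹ = [[2, −3], [1, −2]], and B = P·diag(2, 1)·P⁻¹.
Then B^9 = P·diag(512, 1)·P⁻¹ = [[1024, −3], [512, −2]] · [[2, −3], [1, −2]] = [[2045, −3066], [1022, −1532]].

[[2045, −3066], [1022, −1532]]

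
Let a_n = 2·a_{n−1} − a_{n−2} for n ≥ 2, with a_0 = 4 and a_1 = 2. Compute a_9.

With companion matrix A = [[2, −1], [1, 0]], [a_n, a_{n−1}]ᵀ = A·[a_{n−1}, a_{n−2}]ᵀ, so [a_9, a_8]ᵀ = A⁸·[a_1, a_0]ᵀ.
A⁸ = [[9, −8], [8, −7]], giving [a_9, a_8]ᵀ = [[−14], [−12]].

−14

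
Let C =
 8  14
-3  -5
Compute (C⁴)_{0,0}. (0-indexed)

tr C = 3 and det C = 2, so the characteristic polynomial is λ² − (3)λ + (2) with roots 2 and 1.
Eigenvectors give P = [[7, -2], [-3, 1]] with P⁻¹ = [[1, 2], [3, 7]], and C = P·diag(2, 1)·P⁻¹.
Then C⁴ = P·diag(16, 1)·P⁻¹ = [[112, -2], [-48, 1]] · [[1, 2], [3, 7]] = [[106, 210], [-45, -89]].

106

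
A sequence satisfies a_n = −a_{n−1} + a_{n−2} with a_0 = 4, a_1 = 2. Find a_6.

4

With companion matrix B = [[−1, 1], [1, 0]], [a_n, a_{n−1}]ᵀ = B·[a_{n−1}, a_{n−2}]ᵀ, so [a_6, a_5]ᵀ = B⁵·[a_1, a_0]ᵀ.
B⁵ = [[−8, 5], [5, −3]], giving [a_6, a_5]ᵀ = [[4], [−2]].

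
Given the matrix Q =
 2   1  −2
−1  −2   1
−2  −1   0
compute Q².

[[7, 2, −3], [−2, 2, 0], [−3, 0, 3]]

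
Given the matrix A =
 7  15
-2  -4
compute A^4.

tr A = 3 and det A = 2, so the characteristic polynomial is λ² − (3)λ + (2) with roots 1 and 2.
Eigenvectors give P = [[-5, -3], [2, 1]] with P⁻¹ = [[1, 3], [-2, -5]], and A = P·diag(1, 2)·P⁻¹.
Then A^4 = P·diag(1, 16)·P⁻¹ = [[-5, -48], [2, 16]] · [[1, 3], [-2, -5]] = [[91, 225], [-30, -74]].

[[91, 225], [-30, -74]]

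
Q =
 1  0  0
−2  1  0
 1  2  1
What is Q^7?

[[1, 0, 0], [−14, 1, 0], [−77, 14, 1]]

Q = I + N where N = [[0, 0, 0], [−2, 0, 0], [1, 2, 0]] is strictly lower-triangular, so N^3 = 0.
(I + N)^7 = I + 7·N + 21·N^2 = [[1, 0, 0], [−14, 1, 0], [−77, 14, 1]].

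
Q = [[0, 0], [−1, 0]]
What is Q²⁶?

Q is strictly triangular, hence nilpotent: Q² = 0, so Q²⁶ = 0.

[[0, 0], [0, 0]]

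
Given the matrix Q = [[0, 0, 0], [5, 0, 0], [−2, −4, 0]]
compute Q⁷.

Q is strictly triangular, hence nilpotent: Q³ = 0, so Q⁷ = 0.

[[0, 0, 0], [0, 0, 0], [0, 0, 0]]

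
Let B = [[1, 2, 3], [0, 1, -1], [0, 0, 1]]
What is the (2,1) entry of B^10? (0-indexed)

0

B = I + N where N = [[0, 2, 3], [0, 0, -1], [0, 0, 0]] is strictly upper-triangular, so N^3 = 0.
(I + N)^10 = I + 10·N + 45·N^2 = [[1, 20, -60], [0, 1, -10], [0, 0, 1]].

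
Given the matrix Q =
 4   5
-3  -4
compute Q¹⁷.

Q² = I (check: tr Q = 0 and det Q = -1), so Q¹⁷ = Q since 17 is odd.

[[4, 5], [-3, -4]]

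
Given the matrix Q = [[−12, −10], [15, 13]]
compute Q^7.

tr Q = 1 and det Q = −6, so the characteristic polynomial is λ² − (1)λ + (−6) with roots −2 and 3.
Eigenvectors give P = [[−1, −2], [1, 3]] with P⁻¹ = [[−3, −2], [1, 1]], and Q = P·diag(−2, 3)·P⁻¹.
Then Q^7 = P·diag(−128, 2187)·P⁻¹ = [[128, −4374], [−128, 6561]] · [[−3, −2], [1, 1]] = [[−4758, −4630], [6945, 6817]].

[[−4758, −4630], [6945, 6817]]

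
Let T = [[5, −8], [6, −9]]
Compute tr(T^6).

730

tr T = −4 and det T = 3, so the characteristic polynomial is λ² − (−4)λ + (3) with roots −1 and −3.
Eigenvectors give P = [[4, 1], [3, 1]] with P⁻¹ = [[1, −1], [−3, 4]], and T = P·diag(−1, −3)·P⁻¹.
Then T^6 = P·diag(1, 729)·P⁻¹ = [[4, 729], [3, 729]] · [[1, −1], [−3, 4]] = [[−2183, 2912], [−2184, 2913]].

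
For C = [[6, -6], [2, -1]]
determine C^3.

[[84, -114], [38, -49]]

tr C = 5 and det C = 6, so the characteristic polynomial is λ² − (5)λ + (6) with roots 3 and 2.
Eigenvectors give P = [[2, -3], [1, -2]] with P⁻¹ = [[2, -3], [1, -2]], and C = P·diag(3, 2)·P⁻¹.
Then C^3 = P·diag(27, 8)·P⁻¹ = [[54, -24], [27, -16]] · [[2, -3], [1, -2]] = [[84, -114], [38, -49]].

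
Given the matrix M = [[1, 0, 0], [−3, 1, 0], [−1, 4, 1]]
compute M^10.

[[1, 0, 0], [−30, 1, 0], [−550, 40, 1]]

M = I + N where N = [[0, 0, 0], [−3, 0, 0], [−1, 4, 0]] is strictly lower-triangular, so N^3 = 0.
(I + N)^10 = I + 10·N + 45·N^2 = [[1, 0, 0], [−30, 1, 0], [−550, 40, 1]].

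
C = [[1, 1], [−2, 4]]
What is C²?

[[−1, 5], [−10, 14]]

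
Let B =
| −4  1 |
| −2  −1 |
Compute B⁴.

tr B = −5 and det B = 6, so the characteristic polynomial is λ² − (−5)λ + (6) with roots −3 and −2.
Eigenvectors give P = [[1, −1], [1, −2]] with P⁻¹ = [[2, −1], [1, −1]], and B = P·diag(−3, −2)·P⁻¹.
Then B⁴ = P·diag(81, 16)·P⁻¹ = [[81, −16], [81, −32]] · [[2, −1], [1, −1]] = [[146, −65], [130, −49]].

[[146, −65], [130, −49]]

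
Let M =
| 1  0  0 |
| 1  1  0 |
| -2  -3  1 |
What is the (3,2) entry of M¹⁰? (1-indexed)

-30

M = I + N where N = [[0, 0, 0], [1, 0, 0], [-2, -3, 0]] is strictly lower-triangular, so N³ = 0.
(I + N)¹⁰ = I + 10·N + 45·N² = [[1, 0, 0], [10, 1, 0], [-155, -30, 1]].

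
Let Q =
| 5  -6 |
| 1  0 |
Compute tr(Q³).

35

tr Q = 5 and det Q = 6, so the characteristic polynomial is λ² − (5)λ + (6) with roots 2 and 3.
Eigenvectors give P = [[2, 3], [1, 1]] with P⁻¹ = [[-1, 3], [1, -2]], and Q = P·diag(2, 3)·P⁻¹.
Then Q³ = P·diag(8, 27)·P⁻¹ = [[16, 81], [8, 27]] · [[-1, 3], [1, -2]] = [[65, -114], [19, -30]].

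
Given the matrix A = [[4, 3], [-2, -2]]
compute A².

[[10, 6], [-4, -2]]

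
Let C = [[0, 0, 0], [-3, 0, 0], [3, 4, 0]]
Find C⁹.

[[0, 0, 0], [0, 0, 0], [0, 0, 0]]

C is strictly triangular, hence nilpotent: C³ = 0, so C⁹ = 0.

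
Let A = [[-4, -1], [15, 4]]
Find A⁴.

[[1, 0], [0, 1]]

A² = I (check: tr A = 0 and det A = -1), so A⁴ = I since 4 is even.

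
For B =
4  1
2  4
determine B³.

[[88, 50], [100, 88]]

B² = [[18, 8], [16, 18]]
B³ = [[88, 50], [100, 88]]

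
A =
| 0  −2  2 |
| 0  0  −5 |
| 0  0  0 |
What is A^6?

A is strictly triangular, hence nilpotent: A^3 = 0, so A^6 = 0.

[[0, 0, 0], [0, 0, 0], [0, 0, 0]]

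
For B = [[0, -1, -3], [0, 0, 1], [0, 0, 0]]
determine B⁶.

B is strictly triangular, hence nilpotent: B³ = 0, so B⁶ = 0.

[[0, 0, 0], [0, 0, 0], [0, 0, 0]]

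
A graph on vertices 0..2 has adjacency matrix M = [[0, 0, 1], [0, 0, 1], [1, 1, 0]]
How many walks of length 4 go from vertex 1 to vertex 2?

The number of length-4 walks from vertex 1 to vertex 2 is entry (1,2) of M⁴, where M is the adjacency matrix.
M² = [[1, 1, 0], [1, 1, 0], [0, 0, 2]]
M³ = [[0, 0, 2], [0, 0, 2], [2, 2, 0]]
M⁴ = [[2, 2, 0], [2, 2, 0], [0, 0, 4]]

0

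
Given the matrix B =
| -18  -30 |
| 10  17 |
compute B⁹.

tr B = -1 and det B = -6, so the characteristic polynomial is λ² − (-1)λ + (-6) with roots 2 and -3.
Eigenvectors give P = [[-3, -2], [2, 1]] with P⁻¹ = [[1, 2], [-2, -3]], and B = P·diag(2, -3)·P⁻¹.
Then B⁹ = P·diag(512, -19683)·P⁻¹ = [[-1536, 39366], [1024, -19683]] · [[1, 2], [-2, -3]] = [[-80268, -121170], [40390, 61097]].

[[-80268, -121170], [40390, 61097]]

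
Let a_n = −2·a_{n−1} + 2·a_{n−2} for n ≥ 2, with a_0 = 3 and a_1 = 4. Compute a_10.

−12064

With companion matrix A = [[−2, 2], [1, 0]], [a_n, a_{n−1}]ᵀ = A·[a_{n−1}, a_{n−2}]ᵀ, so [a_10, a_9]ᵀ = A⁹·[a_1, a_0]ᵀ.
A⁹ = [[−6688, 4896], [2448, −1792]], giving [a_10, a_9]ᵀ = [[−12064], [4416]].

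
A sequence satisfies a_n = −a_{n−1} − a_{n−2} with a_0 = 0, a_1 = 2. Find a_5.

−2

With companion matrix Q = [[−1, −1], [1, 0]], [a_n, a_{n−1}]ᵀ = Q·[a_{n−1}, a_{n−2}]ᵀ, so [a_5, a_4]ᵀ = Q⁴·[a_1, a_0]ᵀ.
Q⁴ = [[−1, −1], [1, 0]], giving [a_5, a_4]ᵀ = [[−2], [2]].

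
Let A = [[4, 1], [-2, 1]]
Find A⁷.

tr A = 5 and det A = 6, so the characteristic polynomial is λ² − (5)λ + (6) with roots 3 and 2.
Eigenvectors give P = [[-1, -1], [1, 2]] with P⁻¹ = [[-2, -1], [1, 1]], and A = P·diag(3, 2)·P⁻¹.
Then A⁷ = P·diag(2187, 128)·P⁻¹ = [[-2187, -128], [2187, 256]] · [[-2, -1], [1, 1]] = [[4246, 2059], [-4118, -1931]].

[[4246, 2059], [-4118, -1931]]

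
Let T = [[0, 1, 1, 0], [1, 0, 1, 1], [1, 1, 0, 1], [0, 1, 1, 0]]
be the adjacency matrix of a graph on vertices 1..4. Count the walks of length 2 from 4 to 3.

The number of length-2 walks from vertex 4 to vertex 3 is entry (4,3) of T², where T is the adjacency matrix.
T² = [[2, 1, 1, 2], [1, 3, 2, 1], [1, 2, 3, 1], [2, 1, 1, 2]]

1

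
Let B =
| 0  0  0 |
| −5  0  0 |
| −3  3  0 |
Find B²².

[[0, 0, 0], [0, 0, 0], [0, 0, 0]]

B is strictly triangular, hence nilpotent: B³ = 0, so B²² = 0.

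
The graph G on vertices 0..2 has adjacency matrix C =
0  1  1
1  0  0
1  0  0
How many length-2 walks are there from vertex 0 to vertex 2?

0

The number of length-2 walks from vertex 0 to vertex 2 is entry (0,2) of C², where C is the adjacency matrix.
C² = [[2, 0, 0], [0, 1, 1], [0, 1, 1]]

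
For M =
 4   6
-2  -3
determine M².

[[4, 6], [-2, -3]]

M² = M (a projection; rank 1, trace 1), so M² = M.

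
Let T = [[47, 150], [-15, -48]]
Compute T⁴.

[[-569, -1950], [195, 666]]

tr T = -1 and det T = -6, so the characteristic polynomial is λ² − (-1)λ + (-6) with roots 2 and -3.
Eigenvectors give P = [[10, -3], [-3, 1]] with P⁻¹ = [[1, 3], [3, 10]], and T = P·diag(2, -3)·P⁻¹.
Then T⁴ = P·diag(16, 81)·P⁻¹ = [[160, -243], [-48, 81]] · [[1, 3], [3, 10]] = [[-569, -1950], [195, 666]].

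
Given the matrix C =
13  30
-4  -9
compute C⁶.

tr C = 4 and det C = 3, so the characteristic polynomial is λ² − (4)λ + (3) with roots 3 and 1.
Eigenvectors give P = [[-3, -5], [1, 2]] with P⁻¹ = [[-2, -5], [1, 3]], and C = P·diag(3, 1)·P⁻¹.
Then C⁶ = P·diag(729, 1)·P⁻¹ = [[-2187, -5], [729, 2]] · [[-2, -5], [1, 3]] = [[4369, 10920], [-1456, -3639]].

[[4369, 10920], [-1456, -3639]]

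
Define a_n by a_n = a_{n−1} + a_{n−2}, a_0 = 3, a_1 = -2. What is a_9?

With companion matrix M = [[1, 1], [1, 0]], [a_n, a_{n−1}]ᵀ = M·[a_{n−1}, a_{n−2}]ᵀ, so [a_9, a_8]ᵀ = M⁸·[a_1, a_0]ᵀ.
M⁸ = [[34, 21], [21, 13]], giving [a_9, a_8]ᵀ = [[-5], [-3]].

-5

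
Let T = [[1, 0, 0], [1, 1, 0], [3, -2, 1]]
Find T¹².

[[1, 0, 0], [12, 1, 0], [-96, -24, 1]]

T = I + N where N = [[0, 0, 0], [1, 0, 0], [3, -2, 0]] is strictly lower-triangular, so N³ = 0.
(I + N)¹² = I + 12·N + 66·N² = [[1, 0, 0], [12, 1, 0], [-96, -24, 1]].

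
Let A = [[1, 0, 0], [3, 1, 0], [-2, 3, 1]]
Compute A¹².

A = I + N where N = [[0, 0, 0], [3, 0, 0], [-2, 3, 0]] is strictly lower-triangular, so N³ = 0.
(I + N)¹² = I + 12·N + 66·N² = [[1, 0, 0], [36, 1, 0], [570, 36, 1]].

[[1, 0, 0], [36, 1, 0], [570, 36, 1]]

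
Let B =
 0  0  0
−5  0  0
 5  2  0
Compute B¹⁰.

B is strictly triangular, hence nilpotent: B³ = 0, so B¹⁰ = 0.

[[0, 0, 0], [0, 0, 0], [0, 0, 0]]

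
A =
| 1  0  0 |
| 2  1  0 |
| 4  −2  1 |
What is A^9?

A = I + N where N = [[0, 0, 0], [2, 0, 0], [4, −2, 0]] is strictly lower-triangular, so N^3 = 0.
(I + N)^9 = I + 9·N + 36·N^2 = [[1, 0, 0], [18, 1, 0], [−108, −18, 1]].

[[1, 0, 0], [18, 1, 0], [−108, −18, 1]]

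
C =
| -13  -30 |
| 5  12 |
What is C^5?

[[-793, -1650], [275, 582]]

tr C = -1 and det C = -6, so the characteristic polynomial is λ² − (-1)λ + (-6) with roots 2 and -3.
Eigenvectors give P = [[2, -3], [-1, 1]] with P⁻¹ = [[-1, -3], [-1, -2]], and C = P·diag(2, -3)·P⁻¹.
Then C^5 = P·diag(32, -243)·P⁻¹ = [[64, 729], [-32, -243]] · [[-1, -3], [-1, -2]] = [[-793, -1650], [275, 582]].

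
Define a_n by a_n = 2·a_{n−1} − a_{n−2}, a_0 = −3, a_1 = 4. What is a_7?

46

With companion matrix B = [[2, −1], [1, 0]], [a_n, a_{n−1}]ᵀ = B·[a_{n−1}, a_{n−2}]ᵀ, so [a_7, a_6]ᵀ = B⁶·[a_1, a_0]ᵀ.
B⁶ = [[7, −6], [6, −5]], giving [a_7, a_6]ᵀ = [[46], [39]].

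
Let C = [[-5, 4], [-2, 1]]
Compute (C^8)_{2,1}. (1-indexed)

tr C = -4 and det C = 3, so the characteristic polynomial is λ² − (-4)λ + (3) with roots -3 and -1.
Eigenvectors give P = [[2, -1], [1, -1]] with P⁻¹ = [[1, -1], [1, -2]], and C = P·diag(-3, -1)·P⁻¹.
Then C^8 = P·diag(6561, 1)·P⁻¹ = [[13122, -1], [6561, -1]] · [[1, -1], [1, -2]] = [[13121, -13120], [6560, -6559]].

6560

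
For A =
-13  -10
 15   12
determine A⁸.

tr A = -1 and det A = -6, so the characteristic polynomial is λ² − (-1)λ + (-6) with roots 2 and -3.
Eigenvectors give P = [[-2, 1], [3, -1]] with P⁻¹ = [[1, 1], [3, 2]], and A = P·diag(2, -3)·P⁻¹.
Then A⁸ = P·diag(256, 6561)·P⁻¹ = [[-512, 6561], [768, -6561]] · [[1, 1], [3, 2]] = [[19171, 12610], [-18915, -12354]].

[[19171, 12610], [-18915, -12354]]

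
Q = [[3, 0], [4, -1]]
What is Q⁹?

tr Q = 2 and det Q = -3, so the characteristic polynomial is λ² − (2)λ + (-3) with roots 3 and -1.
Eigenvectors give P = [[-1, 0], [-1, -1]] with P⁻¹ = [[-1, 0], [1, -1]], and Q = P·diag(3, -1)·P⁻¹.
Then Q⁹ = P·diag(19683, -1)·P⁻¹ = [[-19683, 0], [-19683, 1]] · [[-1, 0], [1, -1]] = [[19683, 0], [19684, -1]].

[[19683, 0], [19684, -1]]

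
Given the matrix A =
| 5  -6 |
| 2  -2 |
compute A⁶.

tr A = 3 and det A = 2, so the characteristic polynomial is λ² − (3)λ + (2) with roots 2 and 1.
Eigenvectors give P = [[2, -3], [1, -2]] with P⁻¹ = [[2, -3], [1, -2]], and A = P·diag(2, 1)·P⁻¹.
Then A⁶ = P·diag(64, 1)·P⁻¹ = [[128, -3], [64, -2]] · [[2, -3], [1, -2]] = [[253, -378], [126, -188]].

[[253, -378], [126, -188]]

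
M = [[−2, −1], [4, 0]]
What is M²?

[[0, 2], [−8, −4]]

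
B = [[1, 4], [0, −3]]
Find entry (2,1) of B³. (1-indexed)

0

B² = [[1, −8], [0, 9]]
B³ = [[1, 28], [0, −27]]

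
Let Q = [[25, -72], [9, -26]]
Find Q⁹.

tr Q = -1 and det Q = -2, so the characteristic polynomial is λ² − (-1)λ + (-2) with roots -2 and 1.
Eigenvectors give P = [[-8, 3], [-3, 1]] with P⁻¹ = [[1, -3], [3, -8]], and Q = P·diag(-2, 1)·P⁻¹.
Then Q⁹ = P·diag(-512, 1)·P⁻¹ = [[4096, 3], [1536, 1]] · [[1, -3], [3, -8]] = [[4105, -12312], [1539, -4616]].

[[4105, -12312], [1539, -4616]]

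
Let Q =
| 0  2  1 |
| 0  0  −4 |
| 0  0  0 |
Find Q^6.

Q is strictly triangular, hence nilpotent: Q^3 = 0, so Q^6 = 0.

[[0, 0, 0], [0, 0, 0], [0, 0, 0]]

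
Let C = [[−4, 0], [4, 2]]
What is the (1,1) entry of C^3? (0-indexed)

C^2 = [[16, 0], [−8, 4]]
C^3 = [[−64, 0], [48, 8]]

8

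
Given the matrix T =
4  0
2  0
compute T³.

T² = [[16, 0], [8, 0]]
T³ = [[64, 0], [32, 0]]

[[64, 0], [32, 0]]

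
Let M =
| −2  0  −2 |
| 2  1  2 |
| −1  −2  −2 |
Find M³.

[[−12, −12, −20], [8, 9, 14], [2, −2, 0]]

M² = [[6, 4, 8], [−4, −3, −6], [0, 2, 2]]
M³ = [[−12, −12, −20], [8, 9, 14], [2, −2, 0]]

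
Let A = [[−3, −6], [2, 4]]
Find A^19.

A² = A (a projection; rank 1, trace 1), so A^19 = A.

[[−3, −6], [2, 4]]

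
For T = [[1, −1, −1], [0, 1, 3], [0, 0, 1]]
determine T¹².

[[1, −12, −210], [0, 1, 36], [0, 0, 1]]

T = I + N where N = [[0, −1, −1], [0, 0, 3], [0, 0, 0]] is strictly upper-triangular, so N³ = 0.
(I + N)¹² = I + 12·N + 66·N² = [[1, −12, −210], [0, 1, 36], [0, 0, 1]].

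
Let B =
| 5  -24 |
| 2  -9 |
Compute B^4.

tr B = -4 and det B = 3, so the characteristic polynomial is λ² − (-4)λ + (3) with roots -3 and -1.
Eigenvectors give P = [[3, 4], [1, 1]] with P⁻¹ = [[-1, 4], [1, -3]], and B = P·diag(-3, -1)·P⁻¹.
Then B^4 = P·diag(81, 1)·P⁻¹ = [[243, 4], [81, 1]] · [[-1, 4], [1, -3]] = [[-239, 960], [-80, 321]].

[[-239, 960], [-80, 321]]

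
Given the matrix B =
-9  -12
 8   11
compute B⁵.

[[-489, -732], [488, 731]]

tr B = 2 and det B = -3, so the characteristic polynomial is λ² − (2)λ + (-3) with roots 3 and -1.
Eigenvectors give P = [[-1, 3], [1, -2]] with P⁻¹ = [[2, 3], [1, 1]], and B = P·diag(3, -1)·P⁻¹.
Then B⁵ = P·diag(243, -1)·P⁻¹ = [[-243, -3], [243, 2]] · [[2, 3], [1, 1]] = [[-489, -732], [488, 731]].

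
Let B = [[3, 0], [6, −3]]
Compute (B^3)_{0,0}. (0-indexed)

27

tr B = 0 and det B = −9, so the characteristic polynomial is λ² − (0)λ + (−9) with roots 3 and −3.
Eigenvectors give P = [[1, 0], [1, −1]] with P⁻¹ = [[1, 0], [1, −1]], and B = P·diag(3, −3)·P⁻¹.
Then B^3 = P·diag(27, −27)·P⁻¹ = [[27, 0], [27, 27]] · [[1, 0], [1, −1]] = [[27, 0], [54, −27]].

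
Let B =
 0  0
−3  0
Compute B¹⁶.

B is strictly triangular, hence nilpotent: B² = 0, so B¹⁶ = 0.

[[0, 0], [0, 0]]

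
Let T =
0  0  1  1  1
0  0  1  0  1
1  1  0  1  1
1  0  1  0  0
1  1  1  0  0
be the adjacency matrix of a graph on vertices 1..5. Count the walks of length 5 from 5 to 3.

58

The number of length-5 walks from vertex 5 to vertex 3 is entry (5,3) of T^5, where T is the adjacency matrix.
T^2 = [[3, 2, 2, 1, 1], [2, 2, 1, 1, 1], [2, 1, 4, 1, 2], [1, 1, 1, 2, 2], [1, 1, 2, 2, 3]]
T^3 = [[4, 3, 7, 5, 7], [3, 2, 6, 3, 5], [7, 6, 6, 6, 7], [5, 3, 6, 2, 3], [7, 5, 7, 3, 4]]
T^4 = [[19, 14, 19, 11, 14], [14, 11, 13, 9, 11], [19, 13, 26, 13, 19], [11, 9, 13, 11, 14], [14, 11, 19, 14, 19]]
T^5 = [[44, 33, 58, 38, 52], [33, 24, 45, 27, 38], [58, 45, 64, 45, 58], [38, 27, 45, 24, 33], [52, 38, 58, 33, 44]]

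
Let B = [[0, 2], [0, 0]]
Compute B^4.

B is strictly triangular, hence nilpotent: B^2 = 0, so B^4 = 0.

[[0, 0], [0, 0]]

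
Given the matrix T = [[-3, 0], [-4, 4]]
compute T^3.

[[-27, 0], [-52, 64]]

T^2 = [[9, 0], [-4, 16]]
T^3 = [[-27, 0], [-52, 64]]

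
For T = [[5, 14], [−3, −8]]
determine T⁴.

tr T = −3 and det T = 2, so the characteristic polynomial is λ² − (−3)λ + (2) with roots −2 and −1.
Eigenvectors give P = [[−2, 7], [1, −3]] with P⁻¹ = [[3, 7], [1, 2]], and T = P·diag(−2, −1)·P⁻¹.
Then T⁴ = P·diag(16, 1)·P⁻¹ = [[−32, 7], [16, −3]] · [[3, 7], [1, 2]] = [[−89, −210], [45, 106]].

[[−89, −210], [45, 106]]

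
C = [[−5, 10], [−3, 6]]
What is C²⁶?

[[−5, 10], [−3, 6]]

C² = C (a projection; rank 1, trace 1), so C²⁶ = C.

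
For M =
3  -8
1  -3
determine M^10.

[[1, 0], [0, 1]]

M² = I (check: tr M = 0 and det M = -1), so M^10 = I since 10 is even.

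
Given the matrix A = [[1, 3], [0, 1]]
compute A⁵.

[[1, 15], [0, 1]]

A = I + N where N = [[0, 3], [0, 0]] is strictly upper-triangular, so N² = 0.
(I + N)⁵ = I + 5·N = [[1, 15], [0, 1]].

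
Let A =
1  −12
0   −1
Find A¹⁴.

A² = I (check: tr A = 0 and det A = −1), so A¹⁴ = I since 14 is even.

[[1, 0], [0, 1]]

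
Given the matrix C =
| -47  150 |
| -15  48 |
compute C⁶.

[[-5921, 19950], [-1995, 6714]]

tr C = 1 and det C = -6, so the characteristic polynomial is λ² − (1)λ + (-6) with roots -2 and 3.
Eigenvectors give P = [[10, 3], [3, 1]] with P⁻¹ = [[1, -3], [-3, 10]], and C = P·diag(-2, 3)·P⁻¹.
Then C⁶ = P·diag(64, 729)·P⁻¹ = [[640, 2187], [192, 729]] · [[1, -3], [-3, 10]] = [[-5921, 19950], [-1995, 6714]].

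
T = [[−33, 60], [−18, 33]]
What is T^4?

tr T = 0 and det T = −9, so the characteristic polynomial is λ² − (0)λ + (−9) with roots −3 and 3.
Eigenvectors give P = [[2, −5], [1, −3]] with P⁻¹ = [[3, −5], [1, −2]], and T = P·diag(−3, 3)·P⁻¹.
Then T^4 = P·diag(81, 81)·P⁻¹ = [[162, −405], [81, −243]] · [[3, −5], [1, −2]] = [[81, 0], [0, 81]].

[[81, 0], [0, 81]]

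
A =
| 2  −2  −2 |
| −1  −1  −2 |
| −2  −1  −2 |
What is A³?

[[12, −24, −28], [−15, −19, −32], [−25, −19, −36]]

A² = [[10, 0, 4], [3, 5, 8], [1, 7, 10]]
A³ = [[12, −24, −28], [−15, −19, −32], [−25, −19, −36]]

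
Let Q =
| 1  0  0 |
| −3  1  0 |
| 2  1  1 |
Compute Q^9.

Q = I + N where N = [[0, 0, 0], [−3, 0, 0], [2, 1, 0]] is strictly lower-triangular, so N^3 = 0.
(I + N)^9 = I + 9·N + 36·N^2 = [[1, 0, 0], [−27, 1, 0], [−90, 9, 1]].

[[1, 0, 0], [−27, 1, 0], [−90, 9, 1]]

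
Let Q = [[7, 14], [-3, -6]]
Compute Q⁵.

[[7, 14], [-3, -6]]

Q² = Q (a projection; rank 1, trace 1), so Q⁵ = Q.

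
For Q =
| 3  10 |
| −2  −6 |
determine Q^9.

tr Q = −3 and det Q = 2, so the characteristic polynomial is λ² − (−3)λ + (2) with roots −1 and −2.
Eigenvectors give P = [[−5, −2], [2, 1]] with P⁻¹ = [[−1, −2], [2, 5]], and Q = P·diag(−1, −2)·P⁻¹.
Then Q^9 = P·diag(−1, −512)·P⁻¹ = [[5, 1024], [−2, −512]] · [[−1, −2], [2, 5]] = [[2043, 5110], [−1022, −2556]].

[[2043, 5110], [−1022, −2556]]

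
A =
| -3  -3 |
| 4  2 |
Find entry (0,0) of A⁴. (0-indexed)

A² = [[-3, 3], [-4, -8]]
A³ = [[21, 15], [-20, -4]]
A⁴ = [[-3, -33], [44, 52]]

-3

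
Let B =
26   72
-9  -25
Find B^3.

tr B = 1 and det B = -2, so the characteristic polynomial is λ² − (1)λ + (-2) with roots 2 and -1.
Eigenvectors give P = [[-3, -8], [1, 3]] with P⁻¹ = [[-3, -8], [1, 3]], and B = P·diag(2, -1)·P⁻¹.
Then B^3 = P·diag(8, -1)·P⁻¹ = [[-24, 8], [8, -3]] · [[-3, -8], [1, 3]] = [[80, 216], [-27, -73]].

[[80, 216], [-27, -73]]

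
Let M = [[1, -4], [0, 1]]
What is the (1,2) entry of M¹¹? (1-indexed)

M = I + N where N = [[0, -4], [0, 0]] is strictly upper-triangular, so N² = 0.
(I + N)¹¹ = I + 11·N = [[1, -44], [0, 1]].

-44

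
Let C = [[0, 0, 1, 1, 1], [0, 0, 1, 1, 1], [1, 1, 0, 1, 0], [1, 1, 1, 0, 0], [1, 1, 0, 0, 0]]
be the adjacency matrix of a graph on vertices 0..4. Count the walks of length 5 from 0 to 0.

26

The number of length-5 walks from vertex 0 to vertex 0 is entry (0,0) of C⁵, where C is the adjacency matrix.
C² = [[3, 3, 1, 1, 0], [3, 3, 1, 1, 0], [1, 1, 3, 2, 2], [1, 1, 2, 3, 2], [0, 0, 2, 2, 2]]
C³ = [[2, 2, 7, 7, 6], [2, 2, 7, 7, 6], [7, 7, 4, 5, 2], [7, 7, 5, 4, 2], [6, 6, 2, 2, 0]]
C⁴ = [[20, 20, 11, 11, 4], [20, 20, 11, 11, 4], [11, 11, 19, 18, 14], [11, 11, 18, 19, 14], [4, 4, 14, 14, 12]]
C⁵ = [[26, 26, 51, 51, 40], [26, 26, 51, 51, 40], [51, 51, 40, 41, 22], [51, 51, 41, 40, 22], [40, 40, 22, 22, 8]]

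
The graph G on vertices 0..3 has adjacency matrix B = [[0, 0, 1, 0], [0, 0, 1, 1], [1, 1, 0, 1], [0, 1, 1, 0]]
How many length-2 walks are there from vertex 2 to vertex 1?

The number of length-2 walks from vertex 2 to vertex 1 is entry (2,1) of B², where B is the adjacency matrix.
B² = [[1, 1, 0, 1], [1, 2, 1, 1], [0, 1, 3, 1], [1, 1, 1, 2]]

1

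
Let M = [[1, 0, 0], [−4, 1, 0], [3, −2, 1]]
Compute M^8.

M = I + N where N = [[0, 0, 0], [−4, 0, 0], [3, −2, 0]] is strictly lower-triangular, so N^3 = 0.
(I + N)^8 = I + 8·N + 28·N^2 = [[1, 0, 0], [−32, 1, 0], [248, −16, 1]].

[[1, 0, 0], [−32, 1, 0], [248, −16, 1]]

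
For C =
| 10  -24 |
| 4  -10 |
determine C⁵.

tr C = 0 and det C = -4, so the characteristic polynomial is λ² − (0)λ + (-4) with roots 2 and -2.
Eigenvectors give P = [[3, 2], [1, 1]] with P⁻¹ = [[1, -2], [-1, 3]], and C = P·diag(2, -2)·P⁻¹.
Then C⁵ = P·diag(32, -32)·P⁻¹ = [[96, -64], [32, -32]] · [[1, -2], [-1, 3]] = [[160, -384], [64, -160]].

[[160, -384], [64, -160]]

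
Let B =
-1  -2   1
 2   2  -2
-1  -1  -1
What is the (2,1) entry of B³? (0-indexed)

B² = [[-4, -3, 2], [4, 2, 0], [0, 1, 2]]
B³ = [[-4, 0, 0], [0, -4, 0], [0, 0, -4]]

0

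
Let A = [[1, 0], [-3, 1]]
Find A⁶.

A = I + N where N = [[0, 0], [-3, 0]] is strictly lower-triangular, so N² = 0.
(I + N)⁶ = I + 6·N = [[1, 0], [-18, 1]].

[[1, 0], [-18, 1]]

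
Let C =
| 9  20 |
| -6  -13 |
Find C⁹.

tr C = -4 and det C = 3, so the characteristic polynomial is λ² − (-4)λ + (3) with roots -1 and -3.
Eigenvectors give P = [[-2, -5], [1, 3]] with P⁻¹ = [[-3, -5], [1, 2]], and C = P·diag(-1, -3)·P⁻¹.
Then C⁹ = P·diag(-1, -19683)·P⁻¹ = [[2, 98415], [-1, -59049]] · [[-3, -5], [1, 2]] = [[98409, 196820], [-59046, -118093]].

[[98409, 196820], [-59046, -118093]]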